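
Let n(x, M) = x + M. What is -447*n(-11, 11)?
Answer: 0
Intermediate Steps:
n(x, M) = M + x
-447*n(-11, 11) = -447*(11 - 11) = -447*0 = 0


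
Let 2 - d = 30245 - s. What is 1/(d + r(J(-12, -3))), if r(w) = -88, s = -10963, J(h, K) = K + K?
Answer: -1/41294 ≈ -2.4217e-5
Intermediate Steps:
J(h, K) = 2*K
d = -41206 (d = 2 - (30245 - 1*(-10963)) = 2 - (30245 + 10963) = 2 - 1*41208 = 2 - 41208 = -41206)
1/(d + r(J(-12, -3))) = 1/(-41206 - 88) = 1/(-41294) = -1/41294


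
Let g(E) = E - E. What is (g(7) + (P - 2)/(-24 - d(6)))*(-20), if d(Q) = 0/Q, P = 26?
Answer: 20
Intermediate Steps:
d(Q) = 0
g(E) = 0
(g(7) + (P - 2)/(-24 - d(6)))*(-20) = (0 + (26 - 2)/(-24 - 1*0))*(-20) = (0 + 24/(-24 + 0))*(-20) = (0 + 24/(-24))*(-20) = (0 + 24*(-1/24))*(-20) = (0 - 1)*(-20) = -1*(-20) = 20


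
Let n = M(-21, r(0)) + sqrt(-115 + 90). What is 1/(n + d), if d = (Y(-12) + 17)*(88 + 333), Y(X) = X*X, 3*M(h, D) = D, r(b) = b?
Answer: 67781/4594263986 - 5*I/4594263986 ≈ 1.4753e-5 - 1.0883e-9*I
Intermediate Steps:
M(h, D) = D/3
Y(X) = X**2
d = 67781 (d = ((-12)**2 + 17)*(88 + 333) = (144 + 17)*421 = 161*421 = 67781)
n = 5*I (n = (1/3)*0 + sqrt(-115 + 90) = 0 + sqrt(-25) = 0 + 5*I = 5*I ≈ 5.0*I)
1/(n + d) = 1/(5*I + 67781) = 1/(67781 + 5*I) = (67781 - 5*I)/4594263986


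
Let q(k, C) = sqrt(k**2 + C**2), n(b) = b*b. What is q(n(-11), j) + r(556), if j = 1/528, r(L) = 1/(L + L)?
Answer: 1/1112 + sqrt(4081676545)/528 ≈ 121.00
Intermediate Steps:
r(L) = 1/(2*L)
n(b) = b**2
j = 1/528 ≈ 0.0018939
q(k, C) = sqrt(C**2 + k**2)
q(n(-11), j) + r(556) = sqrt((1/528)**2 + ((-11)**2)**2) + (1/2)/556 = sqrt(1/278784 + 121**2) + (1/2)*(1/556) = sqrt(1/278784 + 14641) + 1/1112 = sqrt(4081676545/278784) + 1/1112 = sqrt(4081676545)/528 + 1/1112 = 1/1112 + sqrt(4081676545)/528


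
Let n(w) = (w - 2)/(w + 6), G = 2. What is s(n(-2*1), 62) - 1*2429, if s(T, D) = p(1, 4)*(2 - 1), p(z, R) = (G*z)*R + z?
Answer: -2420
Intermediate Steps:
p(z, R) = z + 2*R*z (p(z, R) = (2*z)*R + z = 2*R*z + z = z + 2*R*z)
n(w) = (-2 + w)/(6 + w)
s(T, D) = 9 (s(T, D) = (1*(1 + 2*4))*(2 - 1) = (1*(1 + 8))*1 = (1*9)*1 = 9*1 = 9)
s(n(-2*1), 62) - 1*2429 = 9 - 1*2429 = 9 - 2429 = -2420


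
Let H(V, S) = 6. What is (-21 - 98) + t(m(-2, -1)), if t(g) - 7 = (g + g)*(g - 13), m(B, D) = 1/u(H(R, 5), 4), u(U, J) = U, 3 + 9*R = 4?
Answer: -2093/18 ≈ -116.28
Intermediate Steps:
R = ⅑ (R = -⅓ + (⅑)*4 = -⅓ + 4/9 = ⅑ ≈ 0.11111)
m(B, D) = ⅙ (m(B, D) = 1/6 = ⅙)
t(g) = 7 + 2*g*(-13 + g) (t(g) = 7 + (g + g)*(g - 13) = 7 + (2*g)*(-13 + g) = 7 + 2*g*(-13 + g))
(-21 - 98) + t(m(-2, -1)) = (-21 - 98) + (7 - 26*⅙ + 2*(⅙)²) = -119 + (7 - 13/3 + 2*(1/36)) = -119 + (7 - 13/3 + 1/18) = -119 + 49/18 = -2093/18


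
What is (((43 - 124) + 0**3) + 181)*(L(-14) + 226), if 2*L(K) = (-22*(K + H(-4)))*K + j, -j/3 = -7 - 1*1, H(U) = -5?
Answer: -268800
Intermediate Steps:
j = 24 (j = -3*(-7 - 1*1) = -3*(-7 - 1) = -3*(-8) = 24)
L(K) = 12 + K*(110 - 22*K)/2 (L(K) = ((-22*(K - 5))*K + 24)/2 = ((-22*(-5 + K))*K + 24)/2 = ((110 - 22*K)*K + 24)/2 = (K*(110 - 22*K) + 24)/2 = (24 + K*(110 - 22*K))/2 = 12 + K*(110 - 22*K)/2)
(((43 - 124) + 0**3) + 181)*(L(-14) + 226) = (((43 - 124) + 0**3) + 181)*((12 - 11*(-14)**2 + 55*(-14)) + 226) = ((-81 + 0) + 181)*((12 - 11*196 - 770) + 226) = (-81 + 181)*((12 - 2156 - 770) + 226) = 100*(-2914 + 226) = 100*(-2688) = -268800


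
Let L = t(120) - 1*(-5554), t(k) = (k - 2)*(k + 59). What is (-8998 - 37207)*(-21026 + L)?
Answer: -261058250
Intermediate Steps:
t(k) = (-2 + k)*(59 + k)
L = 26676 (L = (-118 + 120**2 + 57*120) - 1*(-5554) = (-118 + 14400 + 6840) + 5554 = 21122 + 5554 = 26676)
(-8998 - 37207)*(-21026 + L) = (-8998 - 37207)*(-21026 + 26676) = -46205*5650 = -261058250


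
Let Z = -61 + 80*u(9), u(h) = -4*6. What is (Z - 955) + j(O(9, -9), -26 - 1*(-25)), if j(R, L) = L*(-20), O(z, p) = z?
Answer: -2916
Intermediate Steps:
j(R, L) = -20*L
u(h) = -24
Z = -1981 (Z = -61 + 80*(-24) = -61 - 1920 = -1981)
(Z - 955) + j(O(9, -9), -26 - 1*(-25)) = (-1981 - 955) - 20*(-26 - 1*(-25)) = -2936 - 20*(-26 + 25) = -2936 - 20*(-1) = -2936 + 20 = -2916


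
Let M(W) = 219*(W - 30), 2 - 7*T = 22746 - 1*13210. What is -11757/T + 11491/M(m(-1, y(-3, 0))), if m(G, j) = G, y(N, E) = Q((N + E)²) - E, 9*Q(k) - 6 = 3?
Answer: 21389177/3082206 ≈ 6.9396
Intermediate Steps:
Q(k) = 1 (Q(k) = ⅔ + (⅑)*3 = ⅔ + ⅓ = 1)
y(N, E) = 1 - E
T = -1362 (T = 2/7 - (22746 - 1*13210)/7 = 2/7 - (22746 - 13210)/7 = 2/7 - ⅐*9536 = 2/7 - 9536/7 = -1362)
M(W) = -6570 + 219*W (M(W) = 219*(-30 + W) = -6570 + 219*W)
-11757/T + 11491/M(m(-1, y(-3, 0))) = -11757/(-1362) + 11491/(-6570 + 219*(-1)) = -11757*(-1/1362) + 11491/(-6570 - 219) = 3919/454 + 11491/(-6789) = 3919/454 + 11491*(-1/6789) = 3919/454 - 11491/6789 = 21389177/3082206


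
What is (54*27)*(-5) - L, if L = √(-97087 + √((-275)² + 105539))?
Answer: -7290 - I*√(97087 - 2*√45291) ≈ -7290.0 - 310.9*I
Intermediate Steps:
L = √(-97087 + 2*√45291) (L = √(-97087 + √(75625 + 105539)) = √(-97087 + √181164) = √(-97087 + 2*√45291) ≈ 310.9*I)
(54*27)*(-5) - L = (54*27)*(-5) - √(-97087 + 2*√45291) = 1458*(-5) - √(-97087 + 2*√45291) = -7290 - √(-97087 + 2*√45291)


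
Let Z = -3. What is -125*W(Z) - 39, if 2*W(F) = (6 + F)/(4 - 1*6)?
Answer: 219/4 ≈ 54.750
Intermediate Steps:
W(F) = -3/2 - F/4 (W(F) = ((6 + F)/(4 - 1*6))/2 = ((6 + F)/(4 - 6))/2 = ((6 + F)/(-2))/2 = ((6 + F)*(-1/2))/2 = (-3 - F/2)/2 = -3/2 - F/4)
-125*W(Z) - 39 = -125*(-3/2 - 1/4*(-3)) - 39 = -125*(-3/2 + 3/4) - 39 = -125*(-3/4) - 39 = 375/4 - 39 = 219/4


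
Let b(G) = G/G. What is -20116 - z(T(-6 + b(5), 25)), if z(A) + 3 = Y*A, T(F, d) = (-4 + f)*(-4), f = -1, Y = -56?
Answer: -18993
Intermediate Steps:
b(G) = 1
T(F, d) = 20 (T(F, d) = (-4 - 1)*(-4) = -5*(-4) = 20)
z(A) = -3 - 56*A
-20116 - z(T(-6 + b(5), 25)) = -20116 - (-3 - 56*20) = -20116 - (-3 - 1120) = -20116 - 1*(-1123) = -20116 + 1123 = -18993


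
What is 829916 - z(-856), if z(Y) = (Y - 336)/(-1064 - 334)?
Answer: 580110688/699 ≈ 8.2992e+5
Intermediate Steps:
z(Y) = 56/233 - Y/1398 (z(Y) = (-336 + Y)/(-1398) = (-336 + Y)*(-1/1398) = 56/233 - Y/1398)
829916 - z(-856) = 829916 - (56/233 - 1/1398*(-856)) = 829916 - (56/233 + 428/699) = 829916 - 1*596/699 = 829916 - 596/699 = 580110688/699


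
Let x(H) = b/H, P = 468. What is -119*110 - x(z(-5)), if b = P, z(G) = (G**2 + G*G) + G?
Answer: -65502/5 ≈ -13100.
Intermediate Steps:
z(G) = G + 2*G**2 (z(G) = (G**2 + G**2) + G = 2*G**2 + G = G + 2*G**2)
b = 468
x(H) = 468/H
-119*110 - x(z(-5)) = -119*110 - 468/((-5*(1 + 2*(-5)))) = -13090 - 468/((-5*(1 - 10))) = -13090 - 468/((-5*(-9))) = -13090 - 468/45 = -13090 - 1*52/5 = -13090 - 52/5 = -65502/5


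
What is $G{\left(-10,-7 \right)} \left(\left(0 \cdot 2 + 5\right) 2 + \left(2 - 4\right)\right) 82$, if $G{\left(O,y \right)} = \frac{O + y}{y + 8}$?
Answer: $-11152$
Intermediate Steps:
$G{\left(O,y \right)} = \frac{O + y}{8 + y}$
$G{\left(-10,-7 \right)} \left(\left(0 \cdot 2 + 5\right) 2 + \left(2 - 4\right)\right) 82 = \frac{-10 - 7}{8 - 7} \left(\left(0 \cdot 2 + 5\right) 2 + \left(2 - 4\right)\right) 82 = 1^{-1} \left(-17\right) \left(\left(0 + 5\right) 2 - 2\right) 82 = 1 \left(-17\right) \left(5 \cdot 2 - 2\right) 82 = - 17 \left(10 - 2\right) 82 = \left(-17\right) 8 \cdot 82 = \left(-136\right) 82 = -11152$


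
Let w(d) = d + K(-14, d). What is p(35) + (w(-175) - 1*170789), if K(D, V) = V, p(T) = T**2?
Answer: -169914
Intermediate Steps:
w(d) = 2*d (w(d) = d + d = 2*d)
p(35) + (w(-175) - 1*170789) = 35**2 + (2*(-175) - 1*170789) = 1225 + (-350 - 170789) = 1225 - 171139 = -169914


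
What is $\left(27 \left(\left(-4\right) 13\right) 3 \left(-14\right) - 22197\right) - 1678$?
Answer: $35093$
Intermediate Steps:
$\left(27 \left(\left(-4\right) 13\right) 3 \left(-14\right) - 22197\right) - 1678 = \left(27 \left(-52\right) \left(-42\right) - 22197\right) - 1678 = \left(\left(-1404\right) \left(-42\right) - 22197\right) - 1678 = \left(58968 - 22197\right) - 1678 = 36771 - 1678 = 35093$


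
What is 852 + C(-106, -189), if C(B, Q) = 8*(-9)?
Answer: 780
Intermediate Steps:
C(B, Q) = -72
852 + C(-106, -189) = 852 - 72 = 780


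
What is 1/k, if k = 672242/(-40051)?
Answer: -40051/672242 ≈ -0.059578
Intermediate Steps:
k = -672242/40051 (k = 672242*(-1/40051) = -672242/40051 ≈ -16.785)
1/k = 1/(-672242/40051) = -40051/672242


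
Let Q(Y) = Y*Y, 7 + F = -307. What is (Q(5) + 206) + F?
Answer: -83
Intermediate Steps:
F = -314 (F = -7 - 307 = -314)
Q(Y) = Y²
(Q(5) + 206) + F = (5² + 206) - 314 = (25 + 206) - 314 = 231 - 314 = -83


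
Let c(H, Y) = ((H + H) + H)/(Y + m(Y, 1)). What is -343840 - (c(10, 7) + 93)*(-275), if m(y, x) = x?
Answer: -1268935/4 ≈ -3.1723e+5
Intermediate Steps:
c(H, Y) = 3*H/(1 + Y) (c(H, Y) = ((H + H) + H)/(Y + 1) = (2*H + H)/(1 + Y) = (3*H)/(1 + Y) = 3*H/(1 + Y))
-343840 - (c(10, 7) + 93)*(-275) = -343840 - (3*10/(1 + 7) + 93)*(-275) = -343840 - (3*10/8 + 93)*(-275) = -343840 - (3*10*(⅛) + 93)*(-275) = -343840 - (15/4 + 93)*(-275) = -343840 - 387*(-275)/4 = -343840 - 1*(-106425/4) = -343840 + 106425/4 = -1268935/4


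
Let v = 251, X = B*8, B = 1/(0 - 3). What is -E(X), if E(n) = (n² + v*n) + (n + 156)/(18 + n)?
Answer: 5870/9 ≈ 652.22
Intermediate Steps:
B = -⅓ (B = 1/(-3) = -⅓ ≈ -0.33333)
X = -8/3 (X = -⅓*8 = -8/3 ≈ -2.6667)
E(n) = n² + 251*n + (156 + n)/(18 + n) (E(n) = (n² + 251*n) + (n + 156)/(18 + n) = (n² + 251*n) + (156 + n)/(18 + n) = n² + 251*n + (156 + n)/(18 + n))
-E(X) = -(156 + (-8/3)³ + 269*(-8/3)² + 4519*(-8/3))/(18 - 8/3) = -(156 - 512/27 + 269*(64/9) - 36152/3)/46/3 = -3*(156 - 512/27 + 17216/9 - 36152/3)/46 = -3*(-270020)/(46*27) = -1*(-5870/9) = 5870/9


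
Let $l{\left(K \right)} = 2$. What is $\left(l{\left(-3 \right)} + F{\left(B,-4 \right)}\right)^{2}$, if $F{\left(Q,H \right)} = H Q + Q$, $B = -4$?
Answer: $196$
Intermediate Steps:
$F{\left(Q,H \right)} = Q + H Q$
$\left(l{\left(-3 \right)} + F{\left(B,-4 \right)}\right)^{2} = \left(2 - 4 \left(1 - 4\right)\right)^{2} = \left(2 - -12\right)^{2} = \left(2 + 12\right)^{2} = 14^{2} = 196$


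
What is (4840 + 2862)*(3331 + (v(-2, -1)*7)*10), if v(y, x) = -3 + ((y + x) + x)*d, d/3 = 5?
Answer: -8310458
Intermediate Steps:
d = 15 (d = 3*5 = 15)
v(y, x) = -3 + 15*y + 30*x (v(y, x) = -3 + ((y + x) + x)*15 = -3 + ((x + y) + x)*15 = -3 + (y + 2*x)*15 = -3 + (15*y + 30*x) = -3 + 15*y + 30*x)
(4840 + 2862)*(3331 + (v(-2, -1)*7)*10) = (4840 + 2862)*(3331 + ((-3 + 15*(-2) + 30*(-1))*7)*10) = 7702*(3331 + ((-3 - 30 - 30)*7)*10) = 7702*(3331 - 63*7*10) = 7702*(3331 - 441*10) = 7702*(3331 - 4410) = 7702*(-1079) = -8310458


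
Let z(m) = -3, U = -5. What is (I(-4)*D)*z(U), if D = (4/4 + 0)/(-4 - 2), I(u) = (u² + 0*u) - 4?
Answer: 6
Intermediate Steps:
I(u) = -4 + u² (I(u) = (u² + 0) - 4 = u² - 4 = -4 + u²)
D = -⅙ (D = (4*(¼) + 0)/(-6) = (1 + 0)*(-⅙) = 1*(-⅙) = -⅙ ≈ -0.16667)
(I(-4)*D)*z(U) = ((-4 + (-4)²)*(-⅙))*(-3) = ((-4 + 16)*(-⅙))*(-3) = (12*(-⅙))*(-3) = -2*(-3) = 6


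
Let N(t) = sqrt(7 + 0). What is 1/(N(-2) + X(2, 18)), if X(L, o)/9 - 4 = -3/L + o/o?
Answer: 18/563 - 4*sqrt(7)/3941 ≈ 0.029286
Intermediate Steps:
X(L, o) = 45 - 27/L (X(L, o) = 36 + 9*(-3/L + o/o) = 36 + 9*(-3/L + 1) = 36 + 9*(1 - 3/L) = 36 + (9 - 27/L) = 45 - 27/L)
N(t) = sqrt(7)
1/(N(-2) + X(2, 18)) = 1/(sqrt(7) + (45 - 27/2)) = 1/(sqrt(7) + 63/2) = 1/(63/2 + sqrt(7))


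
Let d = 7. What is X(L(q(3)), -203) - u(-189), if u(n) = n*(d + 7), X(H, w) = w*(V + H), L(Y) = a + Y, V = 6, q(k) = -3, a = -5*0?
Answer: 2037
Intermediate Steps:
a = 0
L(Y) = Y (L(Y) = 0 + Y = Y)
X(H, w) = w*(6 + H)
u(n) = 14*n (u(n) = n*(7 + 7) = n*14 = 14*n)
X(L(q(3)), -203) - u(-189) = -203*(6 - 3) - 14*(-189) = -203*3 - 1*(-2646) = -609 + 2646 = 2037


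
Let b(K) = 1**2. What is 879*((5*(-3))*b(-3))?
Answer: -13185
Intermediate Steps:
b(K) = 1
879*((5*(-3))*b(-3)) = 879*((5*(-3))*1) = 879*(-15*1) = 879*(-15) = -13185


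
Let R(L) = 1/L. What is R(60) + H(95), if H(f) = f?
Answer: 5701/60 ≈ 95.017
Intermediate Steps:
R(60) + H(95) = 1/60 + 95 = 5701/60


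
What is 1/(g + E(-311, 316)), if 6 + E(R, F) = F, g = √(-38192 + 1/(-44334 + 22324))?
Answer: 6823100/2955766921 - I*√18501736321210/2955766921 ≈ 0.0023084 - 0.0014552*I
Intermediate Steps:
g = I*√18501736321210/22010 (g = √(-38192 + 1/(-22010)) = √(-38192 - 1/22010) = √(-840605921/22010) = I*√18501736321210/22010 ≈ 195.43*I)
E(R, F) = -6 + F
1/(g + E(-311, 316)) = 1/(I*√18501736321210/22010 + (-6 + 316)) = 1/(I*√18501736321210/22010 + 310) = 1/(310 + I*√18501736321210/22010)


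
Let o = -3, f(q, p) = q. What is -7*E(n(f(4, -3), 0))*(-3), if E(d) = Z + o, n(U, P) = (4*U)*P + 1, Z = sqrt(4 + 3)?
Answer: -63 + 21*sqrt(7) ≈ -7.4392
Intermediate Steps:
Z = sqrt(7) ≈ 2.6458
n(U, P) = 1 + 4*P*U (n(U, P) = 4*P*U + 1 = 1 + 4*P*U)
E(d) = -3 + sqrt(7) (E(d) = sqrt(7) - 3 = -3 + sqrt(7))
-7*E(n(f(4, -3), 0))*(-3) = -7*(-3 + sqrt(7))*(-3) = (21 - 7*sqrt(7))*(-3) = -63 + 21*sqrt(7)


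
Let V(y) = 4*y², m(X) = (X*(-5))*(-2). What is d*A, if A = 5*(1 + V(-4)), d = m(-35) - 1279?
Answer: -529425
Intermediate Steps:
m(X) = 10*X (m(X) = -5*X*(-2) = 10*X)
d = -1629 (d = 10*(-35) - 1279 = -350 - 1279 = -1629)
A = 325 (A = 5*(1 + 4*(-4)²) = 5*(1 + 4*16) = 5*(1 + 64) = 5*65 = 325)
d*A = -1629*325 = -529425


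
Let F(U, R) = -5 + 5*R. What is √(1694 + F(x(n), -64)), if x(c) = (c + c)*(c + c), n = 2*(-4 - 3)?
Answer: 37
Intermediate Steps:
n = -14 (n = 2*(-7) = -14)
x(c) = 4*c² (x(c) = (2*c)*(2*c) = 4*c²)
√(1694 + F(x(n), -64)) = √(1694 + (-5 + 5*(-64))) = √(1694 + (-5 - 320)) = √(1694 - 325) = √1369 = 37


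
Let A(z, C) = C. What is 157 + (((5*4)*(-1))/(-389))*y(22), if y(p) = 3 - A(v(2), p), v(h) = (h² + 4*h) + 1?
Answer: 60693/389 ≈ 156.02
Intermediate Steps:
v(h) = 1 + h² + 4*h
y(p) = 3 - p
157 + (((5*4)*(-1))/(-389))*y(22) = 157 + (((5*4)*(-1))/(-389))*(3 - 1*22) = 157 + ((20*(-1))*(-1/389))*(3 - 22) = 157 - 20*(-1/389)*(-19) = 157 + (20/389)*(-19) = 157 - 380/389 = 60693/389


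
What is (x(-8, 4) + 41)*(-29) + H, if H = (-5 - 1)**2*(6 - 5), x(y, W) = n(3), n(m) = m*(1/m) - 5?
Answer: -1037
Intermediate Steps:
n(m) = -4 (n(m) = m/m - 5 = 1 - 5 = -4)
x(y, W) = -4
H = 36 (H = (-6)**2*1 = 36*1 = 36)
(x(-8, 4) + 41)*(-29) + H = (-4 + 41)*(-29) + 36 = 37*(-29) + 36 = -1073 + 36 = -1037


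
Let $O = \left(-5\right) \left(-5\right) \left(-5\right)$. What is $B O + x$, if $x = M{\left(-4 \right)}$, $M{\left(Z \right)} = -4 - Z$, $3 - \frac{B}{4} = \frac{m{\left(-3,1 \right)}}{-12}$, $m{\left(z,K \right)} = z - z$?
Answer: $-1500$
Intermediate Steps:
$m{\left(z,K \right)} = 0$
$B = 12$ ($B = 12 - 4 \frac{0}{-12} = 12 - 4 \cdot 0 \left(- \frac{1}{12}\right) = 12 - 0 = 12 + 0 = 12$)
$x = 0$ ($x = -4 - -4 = -4 + 4 = 0$)
$O = -125$ ($O = 25 \left(-5\right) = -125$)
$B O + x = 12 \left(-125\right) + 0 = -1500 + 0 = -1500$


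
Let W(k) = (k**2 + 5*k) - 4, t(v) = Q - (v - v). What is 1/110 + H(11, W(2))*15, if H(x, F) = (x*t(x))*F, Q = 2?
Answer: 363001/110 ≈ 3300.0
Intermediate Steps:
t(v) = 2 (t(v) = 2 - (v - v) = 2 - 1*0 = 2 + 0 = 2)
W(k) = -4 + k**2 + 5*k
H(x, F) = 2*F*x (H(x, F) = (x*2)*F = (2*x)*F = 2*F*x)
1/110 + H(11, W(2))*15 = 1/110 + (2*(-4 + 2**2 + 5*2)*11)*15 = 1/110 + (2*(-4 + 4 + 10)*11)*15 = 1/110 + (2*10*11)*15 = 1/110 + 220*15 = 1/110 + 3300 = 363001/110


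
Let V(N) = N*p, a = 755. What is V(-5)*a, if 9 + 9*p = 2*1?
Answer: 26425/9 ≈ 2936.1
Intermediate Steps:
p = -7/9 (p = -1 + (2*1)/9 = -1 + (1/9)*2 = -1 + 2/9 = -7/9 ≈ -0.77778)
V(N) = -7*N/9 (V(N) = N*(-7/9) = -7*N/9)
V(-5)*a = -7/9*(-5)*755 = (35/9)*755 = 26425/9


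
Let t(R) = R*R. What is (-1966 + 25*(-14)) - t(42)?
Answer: -4080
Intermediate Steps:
t(R) = R**2
(-1966 + 25*(-14)) - t(42) = (-1966 + 25*(-14)) - 1*42**2 = (-1966 - 350) - 1*1764 = -2316 - 1764 = -4080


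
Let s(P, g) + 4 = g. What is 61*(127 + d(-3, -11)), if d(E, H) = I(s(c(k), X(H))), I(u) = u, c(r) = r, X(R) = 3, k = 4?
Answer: 7686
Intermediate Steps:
s(P, g) = -4 + g
d(E, H) = -1 (d(E, H) = -4 + 3 = -1)
61*(127 + d(-3, -11)) = 61*(127 - 1) = 61*126 = 7686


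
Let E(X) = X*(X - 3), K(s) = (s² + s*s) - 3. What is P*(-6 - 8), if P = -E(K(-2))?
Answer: 140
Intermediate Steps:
K(s) = -3 + 2*s² (K(s) = (s² + s²) - 3 = 2*s² - 3 = -3 + 2*s²)
E(X) = X*(-3 + X)
P = -10 (P = -(-3 + 2*(-2)²)*(-3 + (-3 + 2*(-2)²)) = -(-3 + 2*4)*(-3 + (-3 + 2*4)) = -(-3 + 8)*(-3 + (-3 + 8)) = -5*(-3 + 5) = -5*2 = -1*10 = -10)
P*(-6 - 8) = -10*(-6 - 8) = -10*(-14) = 140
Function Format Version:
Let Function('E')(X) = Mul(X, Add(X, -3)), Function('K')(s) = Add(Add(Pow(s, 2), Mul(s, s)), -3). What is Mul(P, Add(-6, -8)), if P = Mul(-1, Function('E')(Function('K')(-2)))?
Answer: 140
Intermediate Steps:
Function('K')(s) = Add(-3, Mul(2, Pow(s, 2))) (Function('K')(s) = Add(Add(Pow(s, 2), Pow(s, 2)), -3) = Add(Mul(2, Pow(s, 2)), -3) = Add(-3, Mul(2, Pow(s, 2))))
Function('E')(X) = Mul(X, Add(-3, X))
P = -10 (P = Mul(-1, Mul(Add(-3, Mul(2, Pow(-2, 2))), Add(-3, Add(-3, Mul(2, Pow(-2, 2)))))) = Mul(-1, Mul(Add(-3, Mul(2, 4)), Add(-3, Add(-3, Mul(2, 4))))) = Mul(-1, Mul(Add(-3, 8), Add(-3, Add(-3, 8)))) = Mul(-1, Mul(5, Add(-3, 5))) = Mul(-1, Mul(5, 2)) = Mul(-1, 10) = -10)
Mul(P, Add(-6, -8)) = Mul(-10, Add(-6, -8)) = Mul(-10, -14) = 140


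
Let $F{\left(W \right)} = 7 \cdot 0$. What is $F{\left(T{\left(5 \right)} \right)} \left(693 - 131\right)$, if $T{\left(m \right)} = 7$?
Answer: $0$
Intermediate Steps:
$F{\left(W \right)} = 0$
$F{\left(T{\left(5 \right)} \right)} \left(693 - 131\right) = 0 \left(693 - 131\right) = 0 \cdot 562 = 0$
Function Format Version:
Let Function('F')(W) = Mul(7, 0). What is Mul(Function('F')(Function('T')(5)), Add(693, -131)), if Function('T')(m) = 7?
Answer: 0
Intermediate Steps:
Function('F')(W) = 0
Mul(Function('F')(Function('T')(5)), Add(693, -131)) = Mul(0, Add(693, -131)) = Mul(0, 562) = 0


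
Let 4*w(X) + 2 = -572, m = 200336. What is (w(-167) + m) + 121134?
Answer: 642653/2 ≈ 3.2133e+5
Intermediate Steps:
w(X) = -287/2 (w(X) = -1/2 + (1/4)*(-572) = -1/2 - 143 = -287/2)
(w(-167) + m) + 121134 = (-287/2 + 200336) + 121134 = 400385/2 + 121134 = 642653/2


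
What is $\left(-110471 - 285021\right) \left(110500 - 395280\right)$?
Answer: $112628211760$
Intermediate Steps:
$\left(-110471 - 285021\right) \left(110500 - 395280\right) = \left(-395492\right) \left(-284780\right) = 112628211760$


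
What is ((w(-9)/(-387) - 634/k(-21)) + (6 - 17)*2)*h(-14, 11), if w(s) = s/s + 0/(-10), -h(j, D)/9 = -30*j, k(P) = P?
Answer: -1330860/43 ≈ -30950.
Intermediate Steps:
h(j, D) = 270*j (h(j, D) = -(-270)*j = 270*j)
w(s) = 1 (w(s) = 1 + 0*(-⅒) = 1 + 0 = 1)
((w(-9)/(-387) - 634/k(-21)) + (6 - 17)*2)*h(-14, 11) = ((1/(-387) - 634/(-21)) + (6 - 17)*2)*(270*(-14)) = ((1*(-1/387) - 634*(-1/21)) - 11*2)*(-3780) = ((-1/387 + 634/21) - 22)*(-3780) = (81779/2709 - 22)*(-3780) = (22181/2709)*(-3780) = -1330860/43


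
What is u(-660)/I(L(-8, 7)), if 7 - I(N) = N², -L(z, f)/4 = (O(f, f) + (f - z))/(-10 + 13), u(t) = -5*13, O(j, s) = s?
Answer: 585/7681 ≈ 0.076162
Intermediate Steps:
u(t) = -65
L(z, f) = -8*f/3 + 4*z/3 (L(z, f) = -4*(f + (f - z))/(-10 + 13) = -4*(-z + 2*f)/3 = -4*(-z/3 + 2*f/3) = -8*f/3 + 4*z/3)
I(N) = 7 - N²
u(-660)/I(L(-8, 7)) = -65/(7 - (-8/3*7 + (4/3)*(-8))²) = -65/(7 - (-56/3 - 32/3)²) = -65/(7 - (-88/3)²) = -65/(7 - 1*7744/9) = -65/(7 - 7744/9) = -65/(-7681/9) = -65*(-9/7681) = 585/7681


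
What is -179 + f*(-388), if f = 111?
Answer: -43247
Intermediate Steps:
-179 + f*(-388) = -179 + 111*(-388) = -179 - 43068 = -43247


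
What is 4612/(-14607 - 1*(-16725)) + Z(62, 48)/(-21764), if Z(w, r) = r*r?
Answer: 11936962/5762019 ≈ 2.0717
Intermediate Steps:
Z(w, r) = r²
4612/(-14607 - 1*(-16725)) + Z(62, 48)/(-21764) = 4612/(-14607 - 1*(-16725)) + 48²/(-21764) = 4612/(-14607 + 16725) + 2304*(-1/21764) = 4612/2118 - 576/5441 = 4612*(1/2118) - 576/5441 = 2306/1059 - 576/5441 = 11936962/5762019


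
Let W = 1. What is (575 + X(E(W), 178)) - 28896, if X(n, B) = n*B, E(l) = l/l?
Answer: -28143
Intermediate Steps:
E(l) = 1
X(n, B) = B*n
(575 + X(E(W), 178)) - 28896 = (575 + 178*1) - 28896 = (575 + 178) - 28896 = 753 - 28896 = -28143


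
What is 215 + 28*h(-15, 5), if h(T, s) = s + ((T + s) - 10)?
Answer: -205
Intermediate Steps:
h(T, s) = -10 + T + 2*s (h(T, s) = s + (-10 + T + s) = -10 + T + 2*s)
215 + 28*h(-15, 5) = 215 + 28*(-10 - 15 + 2*5) = 215 + 28*(-10 - 15 + 10) = 215 + 28*(-15) = 215 - 420 = -205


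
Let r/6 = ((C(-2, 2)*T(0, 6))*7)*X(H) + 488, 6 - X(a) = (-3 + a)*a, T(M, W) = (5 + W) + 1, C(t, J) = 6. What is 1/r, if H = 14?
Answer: -1/444624 ≈ -2.2491e-6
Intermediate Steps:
T(M, W) = 6 + W
X(a) = 6 - a*(-3 + a) (X(a) = 6 - (-3 + a)*a = 6 - a*(-3 + a))
r = -444624 (r = 6*(((6*(6 + 6))*7)*(6 - 1*14² + 3*14) + 488) = 6*(((6*12)*7)*(6 - 1*196 + 42) + 488) = 6*((72*7)*(6 - 196 + 42) + 488) = 6*(504*(-148) + 488) = 6*(-74592 + 488) = 6*(-74104) = -444624)
1/r = 1/(-444624) = -1/444624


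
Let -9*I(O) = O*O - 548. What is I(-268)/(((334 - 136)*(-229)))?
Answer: 35638/204039 ≈ 0.17466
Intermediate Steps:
I(O) = 548/9 - O²/9 (I(O) = -(O*O - 548)/9 = -(O² - 548)/9 = -(-548 + O²)/9 = 548/9 - O²/9)
I(-268)/(((334 - 136)*(-229))) = (548/9 - ⅑*(-268)²)/(((334 - 136)*(-229))) = (548/9 - ⅑*71824)/((198*(-229))) = (548/9 - 71824/9)/(-45342) = -71276/9*(-1/45342) = 35638/204039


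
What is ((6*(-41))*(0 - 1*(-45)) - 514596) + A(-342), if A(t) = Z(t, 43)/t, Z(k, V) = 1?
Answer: -179777773/342 ≈ -5.2567e+5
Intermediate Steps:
A(t) = 1/t
((6*(-41))*(0 - 1*(-45)) - 514596) + A(-342) = ((6*(-41))*(0 - 1*(-45)) - 514596) + 1/(-342) = (-246*(0 + 45) - 514596) - 1/342 = (-246*45 - 514596) - 1/342 = (-11070 - 514596) - 1/342 = -525666 - 1/342 = -179777773/342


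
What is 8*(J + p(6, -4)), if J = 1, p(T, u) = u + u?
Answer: -56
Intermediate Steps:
p(T, u) = 2*u
8*(J + p(6, -4)) = 8*(1 + 2*(-4)) = 8*(1 - 8) = 8*(-7) = -56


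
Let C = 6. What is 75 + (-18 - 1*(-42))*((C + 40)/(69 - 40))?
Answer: 3279/29 ≈ 113.07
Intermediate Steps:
75 + (-18 - 1*(-42))*((C + 40)/(69 - 40)) = 75 + (-18 - 1*(-42))*((6 + 40)/(69 - 40)) = 75 + (-18 + 42)*(46/29) = 75 + 24*(46*(1/29)) = 75 + 24*(46/29) = 75 + 1104/29 = 3279/29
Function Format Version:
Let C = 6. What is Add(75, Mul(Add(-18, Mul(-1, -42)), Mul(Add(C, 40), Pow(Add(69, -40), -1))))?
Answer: Rational(3279, 29) ≈ 113.07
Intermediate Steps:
Add(75, Mul(Add(-18, Mul(-1, -42)), Mul(Add(C, 40), Pow(Add(69, -40), -1)))) = Add(75, Mul(Add(-18, Mul(-1, -42)), Mul(Add(6, 40), Pow(Add(69, -40), -1)))) = Add(75, Mul(Add(-18, 42), Mul(46, Pow(29, -1)))) = Add(75, Mul(24, Mul(46, Rational(1, 29)))) = Add(75, Mul(24, Rational(46, 29))) = Add(75, Rational(1104, 29)) = Rational(3279, 29)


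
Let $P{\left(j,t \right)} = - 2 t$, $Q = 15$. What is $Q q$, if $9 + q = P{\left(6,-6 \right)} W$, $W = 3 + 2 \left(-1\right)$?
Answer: $45$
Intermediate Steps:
$W = 1$ ($W = 3 - 2 = 1$)
$q = 3$ ($q = -9 + \left(-2\right) \left(-6\right) 1 = -9 + 12 \cdot 1 = -9 + 12 = 3$)
$Q q = 15 \cdot 3 = 45$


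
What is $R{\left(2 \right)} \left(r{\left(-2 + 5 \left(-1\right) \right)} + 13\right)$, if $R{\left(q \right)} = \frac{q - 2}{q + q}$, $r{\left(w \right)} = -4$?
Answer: $0$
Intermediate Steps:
$R{\left(q \right)} = \frac{-2 + q}{2 q}$
$R{\left(2 \right)} \left(r{\left(-2 + 5 \left(-1\right) \right)} + 13\right) = \frac{-2 + 2}{2 \cdot 2} \left(-4 + 13\right) = \frac{1}{2} \cdot \frac{1}{2} \cdot 0 \cdot 9 = 0 \cdot 9 = 0$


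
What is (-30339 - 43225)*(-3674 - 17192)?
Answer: 1534986424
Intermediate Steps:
(-30339 - 43225)*(-3674 - 17192) = -73564*(-20866) = 1534986424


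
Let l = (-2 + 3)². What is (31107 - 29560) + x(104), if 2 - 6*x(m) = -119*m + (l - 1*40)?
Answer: 7233/2 ≈ 3616.5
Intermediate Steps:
l = 1 (l = 1² = 1)
x(m) = 41/6 + 119*m/6 (x(m) = ⅓ - (-119*m + (1 - 1*40))/6 = ⅓ - (-119*m + (1 - 40))/6 = ⅓ - (-119*m - 39)/6 = ⅓ - (-39 - 119*m)/6 = ⅓ + (13/2 + 119*m/6) = 41/6 + 119*m/6)
(31107 - 29560) + x(104) = (31107 - 29560) + (41/6 + (119/6)*104) = 1547 + (41/6 + 6188/3) = 1547 + 4139/2 = 7233/2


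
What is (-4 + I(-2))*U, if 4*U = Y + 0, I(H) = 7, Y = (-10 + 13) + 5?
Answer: 6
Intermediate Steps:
Y = 8 (Y = 3 + 5 = 8)
U = 2 (U = (8 + 0)/4 = (¼)*8 = 2)
(-4 + I(-2))*U = (-4 + 7)*2 = 3*2 = 6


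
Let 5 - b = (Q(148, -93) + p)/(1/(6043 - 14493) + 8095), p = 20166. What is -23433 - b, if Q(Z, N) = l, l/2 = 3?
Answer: -1603053177662/68402749 ≈ -23436.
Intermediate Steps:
l = 6 (l = 2*3 = 6)
Q(Z, N) = 6
b = 171560345/68402749 (b = 5 - (6 + 20166)/(1/(6043 - 14493) + 8095) = 5 - 20172/(1/(-8450) + 8095) = 5 - 20172/(-1/8450 + 8095) = 5 - 20172/68402749/8450 = 5 - 20172*8450/68402749 = 5 - 1*170453400/68402749 = 5 - 170453400/68402749 = 171560345/68402749 ≈ 2.5081)
-23433 - b = -23433 - 1*171560345/68402749 = -23433 - 171560345/68402749 = -1603053177662/68402749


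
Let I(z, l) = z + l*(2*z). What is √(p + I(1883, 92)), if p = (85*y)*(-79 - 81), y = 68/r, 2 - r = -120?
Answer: 3*√140891395/61 ≈ 583.76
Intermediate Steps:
r = 122 (r = 2 - 1*(-120) = 2 + 120 = 122)
y = 34/61 (y = 68/122 = 68*(1/122) = 34/61 ≈ 0.55738)
I(z, l) = z + 2*l*z
p = -462400/61 (p = (85*(34/61))*(-79 - 81) = (2890/61)*(-160) = -462400/61 ≈ -7580.3)
√(p + I(1883, 92)) = √(-462400/61 + 1883*(1 + 2*92)) = √(-462400/61 + 1883*(1 + 184)) = √(-462400/61 + 1883*185) = √(-462400/61 + 348355) = √(20787255/61) = 3*√140891395/61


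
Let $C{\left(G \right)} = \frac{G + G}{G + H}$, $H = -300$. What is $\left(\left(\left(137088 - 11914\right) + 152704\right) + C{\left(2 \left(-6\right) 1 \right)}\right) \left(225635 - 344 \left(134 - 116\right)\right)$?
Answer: $\frac{792719184845}{13} \approx 6.0978 \cdot 10^{10}$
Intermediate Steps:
$C{\left(G \right)} = \frac{2 G}{-300 + G}$ ($C{\left(G \right)} = \frac{G + G}{G - 300} = \frac{2 G}{-300 + G}$)
$\left(\left(\left(137088 - 11914\right) + 152704\right) + C{\left(2 \left(-6\right) 1 \right)}\right) \left(225635 - 344 \left(134 - 116\right)\right) = \left(\left(\left(137088 - 11914\right) + 152704\right) + \frac{2 \cdot 2 \left(-6\right) 1}{-300 + 2 \left(-6\right) 1}\right) \left(225635 - 344 \left(134 - 116\right)\right) = \left(\left(125174 + 152704\right) + \frac{2 \left(\left(-12\right) 1\right)}{-300 - 12}\right) \left(225635 - 6192\right) = \left(277878 + 2 \left(-12\right) \frac{1}{-300 - 12}\right) \left(225635 - 6192\right) = \left(277878 + 2 \left(-12\right) \frac{1}{-312}\right) 219443 = \left(277878 + 2 \left(-12\right) \left(- \frac{1}{312}\right)\right) 219443 = \left(277878 + \frac{1}{13}\right) 219443 = \frac{3612415}{13} \cdot 219443 = \frac{792719184845}{13}$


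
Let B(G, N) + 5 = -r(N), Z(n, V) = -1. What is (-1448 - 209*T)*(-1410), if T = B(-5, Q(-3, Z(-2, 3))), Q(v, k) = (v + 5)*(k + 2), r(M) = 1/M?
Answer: 420885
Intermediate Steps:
Q(v, k) = (2 + k)*(5 + v) (Q(v, k) = (5 + v)*(2 + k) = (2 + k)*(5 + v))
B(G, N) = -5 - 1/N
T = -11/2 (T = -5 - 1/(10 + 2*(-3) + 5*(-1) - 1*(-3)) = -5 - 1/(10 - 6 - 5 + 3) = -5 - 1/2 = -5 - 1*½ = -5 - ½ = -11/2 ≈ -5.5000)
(-1448 - 209*T)*(-1410) = (-1448 - 209*(-11/2))*(-1410) = (-1448 + 2299/2)*(-1410) = -597/2*(-1410) = 420885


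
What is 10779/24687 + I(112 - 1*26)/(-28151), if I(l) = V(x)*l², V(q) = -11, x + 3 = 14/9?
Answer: 770625067/231654579 ≈ 3.3266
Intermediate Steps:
x = -13/9 (x = -3 + 14/9 = -13/9 ≈ -1.4444)
I(l) = -11*l²
10779/24687 + I(112 - 1*26)/(-28151) = 10779/24687 - 11*(112 - 1*26)²/(-28151) = 10779*(1/24687) - 11*(112 - 26)²*(-1/28151) = 3593/8229 - 11*86²*(-1/28151) = 3593/8229 - 11*7396*(-1/28151) = 3593/8229 - 81356*(-1/28151) = 3593/8229 + 81356/28151 = 770625067/231654579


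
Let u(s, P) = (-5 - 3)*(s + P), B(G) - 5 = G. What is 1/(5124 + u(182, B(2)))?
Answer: 1/3612 ≈ 0.00027685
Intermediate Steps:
B(G) = 5 + G
u(s, P) = -8*P - 8*s (u(s, P) = -8*(P + s) = -8*P - 8*s)
1/(5124 + u(182, B(2))) = 1/(5124 + (-8*(5 + 2) - 8*182)) = 1/(5124 + (-8*7 - 1456)) = 1/(5124 + (-56 - 1456)) = 1/(5124 - 1512) = 1/3612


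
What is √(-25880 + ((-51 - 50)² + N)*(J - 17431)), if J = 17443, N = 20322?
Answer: 2*√85099 ≈ 583.43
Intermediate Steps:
√(-25880 + ((-51 - 50)² + N)*(J - 17431)) = √(-25880 + ((-51 - 50)² + 20322)*(17443 - 17431)) = √(-25880 + ((-101)² + 20322)*12) = √(-25880 + (10201 + 20322)*12) = √(-25880 + 30523*12) = √(-25880 + 366276) = √340396 = 2*√85099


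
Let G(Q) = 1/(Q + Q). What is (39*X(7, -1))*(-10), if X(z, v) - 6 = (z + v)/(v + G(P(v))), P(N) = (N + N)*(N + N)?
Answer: 2340/7 ≈ 334.29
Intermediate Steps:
P(N) = 4*N² (P(N) = (2*N)*(2*N) = 4*N²)
G(Q) = 1/(2*Q)
X(z, v) = 6 + (v + z)/(v + 1/(8*v²)) (X(z, v) = 6 + (z + v)/(v + 1/(2*((4*v²)))) = 6 + (v + z)/(v + (1/(4*v²))/2) = 6 + (v + z)/(v + 1/(8*v²)))
(39*X(7, -1))*(-10) = (39*(2*(3 + 4*(-1)²*(7 + 7*(-1)))/(1 + 8*(-1)³)))*(-10) = (39*(2*(3 + 4*1*(7 - 7))/(1 + 8*(-1))))*(-10) = (39*(2*(3 + 4*1*0)/(1 - 8)))*(-10) = (39*(2*(3 + 0)/(-7)))*(-10) = (39*(2*(-⅐)*3))*(-10) = (39*(-6/7))*(-10) = -234/7*(-10) = 2340/7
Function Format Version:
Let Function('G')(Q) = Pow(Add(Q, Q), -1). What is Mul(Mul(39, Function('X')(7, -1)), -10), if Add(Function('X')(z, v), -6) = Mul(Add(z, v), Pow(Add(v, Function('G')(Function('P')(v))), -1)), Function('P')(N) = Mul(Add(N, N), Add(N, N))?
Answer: Rational(2340, 7) ≈ 334.29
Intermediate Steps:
Function('P')(N) = Mul(4, Pow(N, 2)) (Function('P')(N) = Mul(Mul(2, N), Mul(2, N)) = Mul(4, Pow(N, 2)))
Function('G')(Q) = Mul(Rational(1, 2), Pow(Q, -1)) (Function('G')(Q) = Pow(Mul(2, Q), -1) = Mul(Rational(1, 2), Pow(Q, -1)))
Function('X')(z, v) = Add(6, Mul(Pow(Add(v, Mul(Rational(1, 8), Pow(v, -2))), -1), Add(v, z))) (Function('X')(z, v) = Add(6, Mul(Add(z, v), Pow(Add(v, Mul(Rational(1, 2), Pow(Mul(4, Pow(v, 2)), -1))), -1))) = Add(6, Mul(Add(v, z), Pow(Add(v, Mul(Rational(1, 2), Mul(Rational(1, 4), Pow(v, -2)))), -1))) = Add(6, Mul(Add(v, z), Pow(Add(v, Mul(Rational(1, 8), Pow(v, -2))), -1))) = Add(6, Mul(Pow(Add(v, Mul(Rational(1, 8), Pow(v, -2))), -1), Add(v, z))))
Mul(Mul(39, Function('X')(7, -1)), -10) = Mul(Mul(39, Mul(2, Pow(Add(1, Mul(8, Pow(-1, 3))), -1), Add(3, Mul(4, Pow(-1, 2), Add(7, Mul(7, -1)))))), -10) = Mul(Mul(39, Mul(2, Pow(Add(1, Mul(8, -1)), -1), Add(3, Mul(4, 1, Add(7, -7))))), -10) = Mul(Mul(39, Mul(2, Pow(Add(1, -8), -1), Add(3, Mul(4, 1, 0)))), -10) = Mul(Mul(39, Mul(2, Pow(-7, -1), Add(3, 0))), -10) = Mul(Mul(39, Mul(2, Rational(-1, 7), 3)), -10) = Mul(Mul(39, Rational(-6, 7)), -10) = Mul(Rational(-234, 7), -10) = Rational(2340, 7)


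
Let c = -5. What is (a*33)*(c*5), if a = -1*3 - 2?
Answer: 4125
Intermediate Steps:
a = -5 (a = -3 - 2 = -5)
(a*33)*(c*5) = (-5*33)*(-5*5) = -165*(-25) = 4125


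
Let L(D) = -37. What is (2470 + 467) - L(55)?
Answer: 2974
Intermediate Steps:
(2470 + 467) - L(55) = (2470 + 467) - 1*(-37) = 2937 + 37 = 2974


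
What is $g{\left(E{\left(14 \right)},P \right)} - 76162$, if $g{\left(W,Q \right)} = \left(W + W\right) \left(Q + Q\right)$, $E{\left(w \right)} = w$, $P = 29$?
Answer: $-74538$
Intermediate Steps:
$g{\left(W,Q \right)} = 4 Q W$ ($g{\left(W,Q \right)} = 2 W 2 Q = 4 Q W$)
$g{\left(E{\left(14 \right)},P \right)} - 76162 = 4 \cdot 29 \cdot 14 - 76162 = 1624 - 76162 = -74538$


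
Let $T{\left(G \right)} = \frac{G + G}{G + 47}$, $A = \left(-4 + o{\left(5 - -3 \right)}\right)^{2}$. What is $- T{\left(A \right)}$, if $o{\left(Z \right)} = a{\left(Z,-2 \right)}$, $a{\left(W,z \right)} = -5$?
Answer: $- \frac{81}{64} \approx -1.2656$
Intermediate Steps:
$o{\left(Z \right)} = -5$
$A = 81$ ($A = \left(-4 - 5\right)^{2} = \left(-9\right)^{2} = 81$)
$T{\left(G \right)} = \frac{2 G}{47 + G}$
$- T{\left(A \right)} = - \frac{2 \cdot 81}{47 + 81} = - \frac{2 \cdot 81}{128} = \left(-1\right) \frac{81}{64} = - \frac{81}{64}$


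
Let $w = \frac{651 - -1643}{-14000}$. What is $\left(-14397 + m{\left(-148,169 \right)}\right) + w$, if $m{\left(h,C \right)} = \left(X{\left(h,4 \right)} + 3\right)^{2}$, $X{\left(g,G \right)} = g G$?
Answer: $\frac{2327666853}{7000} \approx 3.3252 \cdot 10^{5}$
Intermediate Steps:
$X{\left(g,G \right)} = G g$
$m{\left(h,C \right)} = \left(3 + 4 h\right)^{2}$ ($m{\left(h,C \right)} = \left(4 h + 3\right)^{2} = \left(3 + 4 h\right)^{2}$)
$w = - \frac{1147}{7000}$ ($w = \left(651 + 1643\right) \left(- \frac{1}{14000}\right) = 2294 \left(- \frac{1}{14000}\right) = - \frac{1147}{7000} \approx -0.16386$)
$\left(-14397 + m{\left(-148,169 \right)}\right) + w = \left(-14397 + \left(3 + 4 \left(-148\right)\right)^{2}\right) - \frac{1147}{7000} = \left(-14397 + \left(3 - 592\right)^{2}\right) - \frac{1147}{7000} = \left(-14397 + \left(-589\right)^{2}\right) - \frac{1147}{7000} = \left(-14397 + 346921\right) - \frac{1147}{7000} = 332524 - \frac{1147}{7000} = \frac{2327666853}{7000}$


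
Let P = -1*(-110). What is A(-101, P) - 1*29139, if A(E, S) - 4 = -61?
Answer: -29196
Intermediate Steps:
P = 110
A(E, S) = -57 (A(E, S) = 4 - 61 = -57)
A(-101, P) - 1*29139 = -57 - 1*29139 = -57 - 29139 = -29196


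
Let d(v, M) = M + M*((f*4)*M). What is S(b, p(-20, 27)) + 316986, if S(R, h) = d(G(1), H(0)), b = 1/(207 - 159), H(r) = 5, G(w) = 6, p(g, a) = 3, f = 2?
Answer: 317191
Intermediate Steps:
d(v, M) = M + 8*M² (d(v, M) = M + M*((2*4)*M) = M + M*(8*M) = M + 8*M²)
b = 1/48 ≈ 0.020833
S(R, h) = 205 (S(R, h) = 5*(1 + 8*5) = 5*(1 + 40) = 5*41 = 205)
S(b, p(-20, 27)) + 316986 = 205 + 316986 = 317191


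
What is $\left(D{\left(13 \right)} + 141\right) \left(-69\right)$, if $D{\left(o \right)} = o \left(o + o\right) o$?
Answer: $-312915$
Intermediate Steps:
$D{\left(o \right)} = 2 o^{3}$ ($D{\left(o \right)} = o 2 o o = 2 o^{2} o = 2 o^{3}$)
$\left(D{\left(13 \right)} + 141\right) \left(-69\right) = \left(2 \cdot 13^{3} + 141\right) \left(-69\right) = \left(2 \cdot 2197 + 141\right) \left(-69\right) = \left(4394 + 141\right) \left(-69\right) = 4535 \left(-69\right) = -312915$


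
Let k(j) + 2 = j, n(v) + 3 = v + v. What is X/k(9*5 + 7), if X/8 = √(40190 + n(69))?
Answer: 4*√1613/5 ≈ 32.130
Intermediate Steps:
n(v) = -3 + 2*v (n(v) = -3 + (v + v) = -3 + 2*v)
k(j) = -2 + j
X = 40*√1613 (X = 8*√(40190 + (-3 + 2*69)) = 8*√(40190 + (-3 + 138)) = 8*√(40190 + 135) = 8*√40325 = 8*(5*√1613) = 40*√1613 ≈ 1606.5)
X/k(9*5 + 7) = (40*√1613)/(-2 + (9*5 + 7)) = (40*√1613)/(-2 + (45 + 7)) = (40*√1613)/(-2 + 52) = (40*√1613)/50 = (40*√1613)*(1/50) = 4*√1613/5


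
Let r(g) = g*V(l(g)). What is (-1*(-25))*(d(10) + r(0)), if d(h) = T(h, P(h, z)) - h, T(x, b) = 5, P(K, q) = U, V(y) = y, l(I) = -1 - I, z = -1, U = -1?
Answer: -125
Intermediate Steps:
P(K, q) = -1
d(h) = 5 - h
r(g) = g*(-1 - g)
(-1*(-25))*(d(10) + r(0)) = (-1*(-25))*((5 - 1*10) - 1*0*(1 + 0)) = 25*((5 - 10) - 1*0*1) = 25*(-5 + 0) = 25*(-5) = -125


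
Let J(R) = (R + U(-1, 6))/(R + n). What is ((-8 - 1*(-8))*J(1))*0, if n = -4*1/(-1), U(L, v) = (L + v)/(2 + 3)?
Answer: 0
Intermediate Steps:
U(L, v) = L/5 + v/5 (U(L, v) = (L + v)/5 = (L + v)*(⅕) = L/5 + v/5)
n = 4 (n = -4*(-1) = 4)
J(R) = (1 + R)/(4 + R) (J(R) = (R + ((⅕)*(-1) + (⅕)*6))/(R + 4) = (R + (-⅕ + 6/5))/(4 + R) = (R + 1)/(4 + R) = (1 + R)/(4 + R))
((-8 - 1*(-8))*J(1))*0 = ((-8 - 1*(-8))*((1 + 1)/(4 + 1)))*0 = ((-8 + 8)*(2/5))*0 = (0*((⅕)*2))*0 = (0*(⅖))*0 = 0*0 = 0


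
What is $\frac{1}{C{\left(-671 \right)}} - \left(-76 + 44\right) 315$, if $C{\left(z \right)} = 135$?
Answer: $\frac{1360801}{135} \approx 10080.0$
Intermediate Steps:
$\frac{1}{C{\left(-671 \right)}} - \left(-76 + 44\right) 315 = \frac{1}{135} - \left(-76 + 44\right) 315 = \frac{1}{135} - \left(-32\right) 315 = \frac{1}{135} - -10080 = \frac{1}{135} + 10080 = \frac{1360801}{135}$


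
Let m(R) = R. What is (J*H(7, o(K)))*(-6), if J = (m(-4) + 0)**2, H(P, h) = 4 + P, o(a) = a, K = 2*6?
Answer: -1056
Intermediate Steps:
K = 12
J = 16 (J = (-4 + 0)**2 = (-4)**2 = 16)
(J*H(7, o(K)))*(-6) = (16*(4 + 7))*(-6) = (16*11)*(-6) = 176*(-6) = -1056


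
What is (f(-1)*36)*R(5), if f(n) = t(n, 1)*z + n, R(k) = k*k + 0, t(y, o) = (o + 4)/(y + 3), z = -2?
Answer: -5400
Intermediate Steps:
t(y, o) = (4 + o)/(3 + y)
R(k) = k**2 (R(k) = k**2 + 0 = k**2)
f(n) = n - 10/(3 + n) (f(n) = ((4 + 1)/(3 + n))*(-2) + n = (5/(3 + n))*(-2) + n = -10/(3 + n) + n = n - 10/(3 + n))
(f(-1)*36)*R(5) = (((-10 - (3 - 1))/(3 - 1))*36)*5**2 = (((-10 - 1*2)/2)*36)*25 = (((-10 - 2)/2)*36)*25 = (((1/2)*(-12))*36)*25 = -6*36*25 = -216*25 = -5400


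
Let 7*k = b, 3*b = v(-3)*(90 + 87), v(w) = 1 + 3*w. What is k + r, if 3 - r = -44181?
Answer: 308816/7 ≈ 44117.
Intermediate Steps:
r = 44184 (r = 3 - 1*(-44181) = 3 + 44181 = 44184)
b = -472 (b = ((1 + 3*(-3))*(90 + 87))/3 = ((1 - 9)*177)/3 = (-8*177)/3 = (⅓)*(-1416) = -472)
k = -472/7 (k = (⅐)*(-472) = -472/7 ≈ -67.429)
k + r = -472/7 + 44184 = 308816/7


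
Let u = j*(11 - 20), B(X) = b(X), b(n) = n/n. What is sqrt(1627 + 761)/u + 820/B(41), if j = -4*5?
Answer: 820 + sqrt(597)/90 ≈ 820.27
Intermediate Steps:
j = -20
b(n) = 1
B(X) = 1
u = 180 (u = -20*(11 - 20) = -20*(-9) = 180)
sqrt(1627 + 761)/u + 820/B(41) = sqrt(1627 + 761)/180 + 820/1 = sqrt(2388)*(1/180) + 820*1 = (2*sqrt(597))*(1/180) + 820 = sqrt(597)/90 + 820 = 820 + sqrt(597)/90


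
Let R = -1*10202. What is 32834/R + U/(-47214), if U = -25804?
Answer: -321743017/120419307 ≈ -2.6719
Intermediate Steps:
R = -10202
32834/R + U/(-47214) = 32834/(-10202) - 25804/(-47214) = 32834*(-1/10202) - 25804*(-1/47214) = -16417/5101 + 12902/23607 = -321743017/120419307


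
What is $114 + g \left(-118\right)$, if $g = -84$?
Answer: $10026$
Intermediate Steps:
$114 + g \left(-118\right) = 114 - -9912 = 114 + 9912 = 10026$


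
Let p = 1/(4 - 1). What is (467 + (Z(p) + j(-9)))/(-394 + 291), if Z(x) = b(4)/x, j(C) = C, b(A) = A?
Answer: -470/103 ≈ -4.5631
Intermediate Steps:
p = ⅓ (p = 1/3 = ⅓ ≈ 0.33333)
Z(x) = 4/x
(467 + (Z(p) + j(-9)))/(-394 + 291) = (467 + (4/(⅓) - 9))/(-394 + 291) = (467 + (4*3 - 9))/(-103) = (467 + (12 - 9))*(-1/103) = (467 + 3)*(-1/103) = 470*(-1/103) = -470/103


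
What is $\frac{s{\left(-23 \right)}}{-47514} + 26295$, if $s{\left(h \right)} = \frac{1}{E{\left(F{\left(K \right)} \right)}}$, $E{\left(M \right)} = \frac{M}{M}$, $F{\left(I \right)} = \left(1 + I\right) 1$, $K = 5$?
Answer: $\frac{1249380629}{47514} \approx 26295.0$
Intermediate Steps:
$F{\left(I \right)} = 1 + I$
$E{\left(M \right)} = 1$
$s{\left(h \right)} = 1$ ($s{\left(h \right)} = 1^{-1} = 1$)
$\frac{s{\left(-23 \right)}}{-47514} + 26295 = 1 \frac{1}{-47514} + 26295 = 1 \left(- \frac{1}{47514}\right) + 26295 = - \frac{1}{47514} + 26295 = \frac{1249380629}{47514}$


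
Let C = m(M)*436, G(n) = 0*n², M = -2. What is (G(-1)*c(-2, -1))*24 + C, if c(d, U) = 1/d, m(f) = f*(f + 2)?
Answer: 0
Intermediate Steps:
m(f) = f*(2 + f)
G(n) = 0
C = 0 (C = -2*(2 - 2)*436 = -2*0*436 = 0*436 = 0)
(G(-1)*c(-2, -1))*24 + C = (0/(-2))*24 + 0 = (0*(-½))*24 + 0 = 0*24 + 0 = 0 + 0 = 0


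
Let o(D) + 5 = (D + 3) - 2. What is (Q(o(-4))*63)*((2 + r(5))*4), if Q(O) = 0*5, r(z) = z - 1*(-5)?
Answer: 0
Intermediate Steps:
r(z) = 5 + z (r(z) = z + 5 = 5 + z)
o(D) = -4 + D (o(D) = -5 + ((D + 3) - 2) = -5 + ((3 + D) - 2) = -5 + (1 + D) = -4 + D)
Q(O) = 0
(Q(o(-4))*63)*((2 + r(5))*4) = (0*63)*((2 + (5 + 5))*4) = 0*((2 + 10)*4) = 0*(12*4) = 0*48 = 0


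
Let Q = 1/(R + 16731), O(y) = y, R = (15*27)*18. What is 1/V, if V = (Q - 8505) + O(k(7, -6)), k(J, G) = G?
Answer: -24021/204442730 ≈ -0.00011749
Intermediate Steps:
R = 7290 (R = 405*18 = 7290)
Q = 1/24021 (Q = 1/(7290 + 16731) = 1/24021 ≈ 4.1630e-5)
V = -204442730/24021 (V = (1/24021 - 8505) - 6 = -204298604/24021 - 6 = -204442730/24021 ≈ -8511.0)
1/V = 1/(-204442730/24021) = -24021/204442730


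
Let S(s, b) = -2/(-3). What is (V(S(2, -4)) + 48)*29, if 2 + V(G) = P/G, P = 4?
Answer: 1508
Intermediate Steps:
S(s, b) = 2/3 (S(s, b) = -2*(-1/3) = 2/3)
V(G) = -2 + 4/G
(V(S(2, -4)) + 48)*29 = ((-2 + 4/(2/3)) + 48)*29 = ((-2 + 4*(3/2)) + 48)*29 = ((-2 + 6) + 48)*29 = (4 + 48)*29 = 52*29 = 1508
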